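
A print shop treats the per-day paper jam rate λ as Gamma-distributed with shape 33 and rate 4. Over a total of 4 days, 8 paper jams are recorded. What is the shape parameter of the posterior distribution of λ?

41

Total count 8 over total exposure 4 days.
Gamma(α, β) with Poisson data over total exposure Σt gives posterior Gamma(α+Σx, β+Σt) = Gamma(41, 8).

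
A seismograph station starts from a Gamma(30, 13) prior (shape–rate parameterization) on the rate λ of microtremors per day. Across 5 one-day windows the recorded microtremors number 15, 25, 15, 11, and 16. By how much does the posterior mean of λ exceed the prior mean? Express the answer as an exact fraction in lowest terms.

Total count: 15 + 25 + 15 + 11 + 16 = 82.
Total exposure: 5 days.
Posterior: α' = 30 + 82 = 112, β' = 13 + 5 = 18.
Posterior mean = 112/18 = 56/9; prior mean = 30/13 = 30/13. Difference = 56/9 − 30/13 = 458/117.

458/117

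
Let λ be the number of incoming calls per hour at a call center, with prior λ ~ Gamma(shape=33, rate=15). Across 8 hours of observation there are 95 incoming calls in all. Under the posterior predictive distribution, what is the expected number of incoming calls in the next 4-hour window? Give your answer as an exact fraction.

512/23

Total count 95 over total exposure 8 hours.
By Gamma–Poisson conjugacy, the posterior is Gamma(α + Σx, β + Σt) = Gamma(33 + 95, 15 + 8) = Gamma(128, 23).
Predictive mean over a 4-hour window = T·E[λ|data] = 4·128/23 = 512/23.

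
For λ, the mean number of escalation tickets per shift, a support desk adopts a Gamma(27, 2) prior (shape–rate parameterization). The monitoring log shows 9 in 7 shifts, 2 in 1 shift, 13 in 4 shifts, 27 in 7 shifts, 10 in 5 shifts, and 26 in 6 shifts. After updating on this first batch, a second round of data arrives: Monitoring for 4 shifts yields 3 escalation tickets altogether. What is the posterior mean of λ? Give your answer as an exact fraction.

13/4

Total count: 9 + 2 + 13 + 27 + 10 + 26 = 87.
Total exposure: 7 + 1 + 4 + 7 + 5 + 6 = 30 shifts.
After the first batch: Gamma(27 + 87, 2 + 30) = Gamma(114, 32).
Total count 3 over total exposure 4 shifts.
After the second batch: Gamma(114 + 3, 32 + 4) = Gamma(117, 36).
Posterior mean = α'/β' = 117/36 = 13/4.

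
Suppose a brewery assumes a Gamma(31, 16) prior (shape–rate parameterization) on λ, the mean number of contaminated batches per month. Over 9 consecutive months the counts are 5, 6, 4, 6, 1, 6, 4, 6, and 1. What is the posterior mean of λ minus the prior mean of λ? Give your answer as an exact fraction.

69/80

Total count: 5 + 6 + 4 + 6 + 1 + 6 + 4 + 6 + 1 = 39.
Total exposure: 9 months.
Gamma(α, β) with Poisson data over total exposure Σt gives posterior Gamma(α+Σx, β+Σt) = Gamma(70, 25).
Posterior mean = 70/25 = 14/5; prior mean = 31/16 = 31/16. Difference = 14/5 − 31/16 = 69/80.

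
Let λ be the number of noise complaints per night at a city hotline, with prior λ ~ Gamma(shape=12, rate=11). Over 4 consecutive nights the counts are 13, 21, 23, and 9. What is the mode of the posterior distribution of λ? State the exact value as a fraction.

Total count: 13 + 21 + 23 + 9 = 66.
Total exposure: 4 nights.
The Gamma prior is conjugate for the Poisson rate, so λ | data ~ Gamma(12+66, 11+4) = Gamma(78, 15).
Posterior mode = (α'−1)/β' = 77/15.

77/15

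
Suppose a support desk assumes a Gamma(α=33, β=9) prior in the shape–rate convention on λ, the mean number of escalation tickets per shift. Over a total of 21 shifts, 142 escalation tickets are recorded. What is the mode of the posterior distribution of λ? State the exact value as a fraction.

Total count 142 over total exposure 21 shifts.
By Gamma–Poisson conjugacy, the posterior is Gamma(α + Σx, β + Σt) = Gamma(33 + 142, 9 + 21) = Gamma(175, 30).
Posterior mode = (α'−1)/β' = 174/30 = 29/5.

29/5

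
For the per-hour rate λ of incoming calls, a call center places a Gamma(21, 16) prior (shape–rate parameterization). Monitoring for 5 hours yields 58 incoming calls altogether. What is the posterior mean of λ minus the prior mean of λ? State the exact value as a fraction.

Total count 58 over total exposure 5 hours.
Gamma(α, β) with Poisson data over total exposure Σt gives posterior Gamma(α+Σx, β+Σt) = Gamma(79, 21).
Posterior mean = 79/21 = 79/21; prior mean = 21/16 = 21/16. Difference = 79/21 − 21/16 = 823/336.

823/336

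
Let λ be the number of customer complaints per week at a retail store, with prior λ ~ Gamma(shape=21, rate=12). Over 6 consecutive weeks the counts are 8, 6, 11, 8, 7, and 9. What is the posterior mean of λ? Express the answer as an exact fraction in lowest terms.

35/9

Total count: 8 + 6 + 11 + 8 + 7 + 9 = 49.
Total exposure: 6 weeks.
Conjugate update: add total count to the shape and total exposure to the rate, giving Gamma(70, 18).
Posterior mean = α'/β' = 70/18 = 35/9.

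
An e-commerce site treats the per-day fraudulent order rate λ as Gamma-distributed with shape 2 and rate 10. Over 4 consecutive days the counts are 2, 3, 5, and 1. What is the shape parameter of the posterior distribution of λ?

Total count: 2 + 3 + 5 + 1 = 11.
Total exposure: 4 days.
Conjugate update: add total count to the shape and total exposure to the rate, giving Gamma(13, 14).

13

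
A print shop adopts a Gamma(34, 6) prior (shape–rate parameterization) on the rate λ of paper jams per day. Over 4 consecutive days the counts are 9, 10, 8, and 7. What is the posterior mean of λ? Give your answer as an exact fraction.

34/5

Total count: 9 + 10 + 8 + 7 = 34.
Total exposure: 4 days.
Conjugate update: add total count to the shape and total exposure to the rate, giving Gamma(68, 10).
Posterior mean = α'/β' = 68/10 = 34/5.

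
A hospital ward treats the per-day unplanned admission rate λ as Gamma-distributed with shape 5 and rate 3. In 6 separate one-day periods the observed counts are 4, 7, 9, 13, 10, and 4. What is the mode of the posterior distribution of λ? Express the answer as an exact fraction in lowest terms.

Total count: 4 + 7 + 9 + 13 + 10 + 4 = 47.
Total exposure: 6 days.
Posterior: α' = 5 + 47 = 52, β' = 3 + 6 = 9.
Posterior mode = (α'−1)/β' = 51/9 = 17/3.

17/3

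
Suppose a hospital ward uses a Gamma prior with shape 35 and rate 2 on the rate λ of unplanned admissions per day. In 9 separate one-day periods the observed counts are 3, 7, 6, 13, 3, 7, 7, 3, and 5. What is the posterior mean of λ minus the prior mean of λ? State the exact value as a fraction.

-207/22

Total count: 3 + 7 + 6 + 13 + 3 + 7 + 7 + 3 + 5 = 54.
Total exposure: 9 days.
Gamma(α, β) with Poisson data over total exposure Σt gives posterior Gamma(α+Σx, β+Σt) = Gamma(89, 11).
Posterior mean = 89/11 = 89/11; prior mean = 35/2 = 35/2. Difference = 89/11 − 35/2 = -207/22.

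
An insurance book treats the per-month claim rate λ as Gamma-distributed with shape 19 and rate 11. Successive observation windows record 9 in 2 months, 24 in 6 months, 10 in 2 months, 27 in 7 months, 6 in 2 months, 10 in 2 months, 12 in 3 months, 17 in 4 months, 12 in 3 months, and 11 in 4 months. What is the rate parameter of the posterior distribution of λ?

Total count: 9 + 24 + 10 + 27 + 6 + 10 + 12 + 17 + 12 + 11 = 138.
Total exposure: 2 + 6 + 2 + 7 + 2 + 2 + 3 + 4 + 3 + 4 = 35 months.
Gamma(α, β) with Poisson data over total exposure Σt gives posterior Gamma(α+Σx, β+Σt) = Gamma(157, 46).

46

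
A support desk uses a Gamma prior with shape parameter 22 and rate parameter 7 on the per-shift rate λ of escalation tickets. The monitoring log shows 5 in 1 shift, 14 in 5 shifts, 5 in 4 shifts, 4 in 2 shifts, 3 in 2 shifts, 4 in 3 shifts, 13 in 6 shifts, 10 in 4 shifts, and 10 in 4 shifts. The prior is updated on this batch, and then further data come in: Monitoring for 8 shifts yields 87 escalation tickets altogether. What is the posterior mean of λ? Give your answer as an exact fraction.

Total count: 5 + 14 + 5 + 4 + 3 + 4 + 13 + 10 + 10 = 68.
Total exposure: 1 + 5 + 4 + 2 + 2 + 3 + 6 + 4 + 4 = 31 shifts.
After the first batch: Gamma(22 + 68, 7 + 31) = Gamma(90, 38).
Total count 87 over total exposure 8 shifts.
After the second batch: Gamma(90 + 87, 38 + 8) = Gamma(177, 46).
Posterior mean = α'/β' = 177/46.

177/46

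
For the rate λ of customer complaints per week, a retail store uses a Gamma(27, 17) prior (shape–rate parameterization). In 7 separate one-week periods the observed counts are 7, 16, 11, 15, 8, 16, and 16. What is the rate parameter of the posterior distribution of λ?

Total count: 7 + 16 + 11 + 15 + 8 + 16 + 16 = 89.
Total exposure: 7 weeks.
Gamma(α, β) with Poisson data over total exposure Σt gives posterior Gamma(α+Σx, β+Σt) = Gamma(116, 24).

24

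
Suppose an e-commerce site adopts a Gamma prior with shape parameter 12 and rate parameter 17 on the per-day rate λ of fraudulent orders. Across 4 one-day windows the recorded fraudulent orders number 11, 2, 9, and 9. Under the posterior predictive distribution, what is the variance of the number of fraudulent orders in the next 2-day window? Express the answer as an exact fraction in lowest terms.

1978/441

Total count: 11 + 2 + 9 + 9 = 31.
Total exposure: 4 days.
Posterior: α' = 12 + 31 = 43, β' = 17 + 4 = 21.
The posterior predictive for a window of length T is Negative Binomial with variance T·α'·(β'+T)/β'² = 2·43·23/441 = 1978/441.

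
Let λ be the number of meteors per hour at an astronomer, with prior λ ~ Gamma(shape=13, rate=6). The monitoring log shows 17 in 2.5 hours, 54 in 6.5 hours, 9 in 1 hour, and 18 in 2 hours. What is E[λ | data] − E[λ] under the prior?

Total count: 17 + 54 + 9 + 18 = 98.
Total exposure: 2.5 + 6.5 + 1 + 2 = 12 hours.
The Gamma prior is conjugate for the Poisson rate, so λ | data ~ Gamma(13+98, 6+12) = Gamma(111, 18).
Posterior mean = 111/18 = 37/6; prior mean = 13/6 = 13/6. Difference = 37/6 − 13/6 = 4.

4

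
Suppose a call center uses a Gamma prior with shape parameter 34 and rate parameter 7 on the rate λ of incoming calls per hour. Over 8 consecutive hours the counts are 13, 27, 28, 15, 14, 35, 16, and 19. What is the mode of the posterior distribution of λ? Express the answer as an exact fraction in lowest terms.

40/3

Total count: 13 + 27 + 28 + 15 + 14 + 35 + 16 + 19 = 167.
Total exposure: 8 hours.
Conjugate update: add total count to the shape and total exposure to the rate, giving Gamma(201, 15).
Posterior mode = (α'−1)/β' = 200/15 = 40/3.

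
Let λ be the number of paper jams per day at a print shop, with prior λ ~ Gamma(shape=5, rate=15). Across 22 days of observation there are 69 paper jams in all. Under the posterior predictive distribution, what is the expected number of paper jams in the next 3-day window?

Total count 69 over total exposure 22 days.
Conjugate update: add total count to the shape and total exposure to the rate, giving Gamma(74, 37).
Predictive mean over a 3-day window = T·E[λ|data] = 3·74/37 = 6.

6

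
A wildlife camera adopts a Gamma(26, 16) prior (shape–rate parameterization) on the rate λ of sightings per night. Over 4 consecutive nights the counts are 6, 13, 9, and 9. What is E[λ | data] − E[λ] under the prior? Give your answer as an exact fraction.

61/40

Total count: 6 + 13 + 9 + 9 = 37.
Total exposure: 4 nights.
The Gamma prior is conjugate for the Poisson rate, so λ | data ~ Gamma(26+37, 16+4) = Gamma(63, 20).
Posterior mean = 63/20 = 63/20; prior mean = 26/16 = 13/8. Difference = 63/20 − 13/8 = 61/40.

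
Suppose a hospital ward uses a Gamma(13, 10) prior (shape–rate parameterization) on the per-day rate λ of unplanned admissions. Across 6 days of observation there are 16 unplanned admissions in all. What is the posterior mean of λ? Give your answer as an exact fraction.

29/16

Total count 16 over total exposure 6 days.
Gamma(α, β) with Poisson data over total exposure Σt gives posterior Gamma(α+Σx, β+Σt) = Gamma(29, 16).
Posterior mean = α'/β' = 29/16.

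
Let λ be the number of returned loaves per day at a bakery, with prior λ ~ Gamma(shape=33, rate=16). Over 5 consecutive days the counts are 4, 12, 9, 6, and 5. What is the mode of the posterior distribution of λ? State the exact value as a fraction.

68/21

Total count: 4 + 12 + 9 + 6 + 5 = 36.
Total exposure: 5 days.
The Gamma prior is conjugate for the Poisson rate, so λ | data ~ Gamma(33+36, 16+5) = Gamma(69, 21).
Posterior mode = (α'−1)/β' = 68/21.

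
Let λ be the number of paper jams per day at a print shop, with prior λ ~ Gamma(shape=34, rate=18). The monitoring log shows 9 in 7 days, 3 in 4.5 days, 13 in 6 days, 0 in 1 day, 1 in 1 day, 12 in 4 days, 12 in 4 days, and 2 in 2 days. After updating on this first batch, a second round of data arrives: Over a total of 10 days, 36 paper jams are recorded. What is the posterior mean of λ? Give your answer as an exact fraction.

Total count: 9 + 3 + 13 + 0 + 1 + 12 + 12 + 2 = 52.
Total exposure: 7 + 4.5 + 6 + 1 + 1 + 4 + 4 + 2 = 29.5 days.
After the first batch: Gamma(34 + 52, 18 + 29.5) = Gamma(86, 95/2).
Total count 36 over total exposure 10 days.
After the second batch: Gamma(86 + 36, 95/2 + 10) = Gamma(122, 115/2).
Posterior mean = α'/β' = 122/(115/2) = 244/115.

244/115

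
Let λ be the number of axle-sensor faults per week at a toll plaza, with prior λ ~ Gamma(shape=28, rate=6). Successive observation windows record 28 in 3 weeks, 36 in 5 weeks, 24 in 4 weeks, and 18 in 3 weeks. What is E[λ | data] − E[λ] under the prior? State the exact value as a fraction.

12/7

Total count: 28 + 36 + 24 + 18 = 106.
Total exposure: 3 + 5 + 4 + 3 = 15 weeks.
Gamma(α, β) with Poisson data over total exposure Σt gives posterior Gamma(α+Σx, β+Σt) = Gamma(134, 21).
Posterior mean = 134/21 = 134/21; prior mean = 28/6 = 14/3. Difference = 134/21 − 14/3 = 12/7.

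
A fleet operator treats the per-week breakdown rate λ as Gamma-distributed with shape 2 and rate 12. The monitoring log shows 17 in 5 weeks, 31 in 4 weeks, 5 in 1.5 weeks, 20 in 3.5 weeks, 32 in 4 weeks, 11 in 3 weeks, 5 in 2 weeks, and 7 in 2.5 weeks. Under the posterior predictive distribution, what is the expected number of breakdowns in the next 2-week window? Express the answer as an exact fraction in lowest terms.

104/15

Total count: 17 + 31 + 5 + 20 + 32 + 11 + 5 + 7 = 128.
Total exposure: 5 + 4 + 1.5 + 3.5 + 4 + 3 + 2 + 2.5 = 25.5 weeks.
Gamma(α, β) with Poisson data over total exposure Σt gives posterior Gamma(α+Σx, β+Σt) = Gamma(130, 75/2).
Predictive mean over a 2-week window = T·E[λ|data] = 2·130/(75/2) = 104/15.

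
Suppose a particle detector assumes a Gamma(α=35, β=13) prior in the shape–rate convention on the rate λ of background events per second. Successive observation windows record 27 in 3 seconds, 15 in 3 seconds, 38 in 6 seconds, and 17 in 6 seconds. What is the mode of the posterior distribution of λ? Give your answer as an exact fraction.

131/31

Total count: 27 + 15 + 38 + 17 = 97.
Total exposure: 3 + 3 + 6 + 6 = 18 seconds.
Gamma(α, β) with Poisson data over total exposure Σt gives posterior Gamma(α+Σx, β+Σt) = Gamma(132, 31).
Posterior mode = (α'−1)/β' = 131/31.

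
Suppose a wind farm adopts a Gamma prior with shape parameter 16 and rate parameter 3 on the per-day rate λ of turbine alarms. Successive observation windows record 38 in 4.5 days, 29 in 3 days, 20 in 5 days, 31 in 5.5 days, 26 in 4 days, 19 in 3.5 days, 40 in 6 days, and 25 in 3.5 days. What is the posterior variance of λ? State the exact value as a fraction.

61/361

Total count: 38 + 29 + 20 + 31 + 26 + 19 + 40 + 25 = 228.
Total exposure: 4.5 + 3 + 5 + 5.5 + 4 + 3.5 + 6 + 3.5 = 35 days.
By Gamma–Poisson conjugacy, the posterior is Gamma(α + Σx, β + Σt) = Gamma(16 + 228, 3 + 35) = Gamma(244, 38).
Posterior variance = α'/β'² = 244/1444 = 61/361.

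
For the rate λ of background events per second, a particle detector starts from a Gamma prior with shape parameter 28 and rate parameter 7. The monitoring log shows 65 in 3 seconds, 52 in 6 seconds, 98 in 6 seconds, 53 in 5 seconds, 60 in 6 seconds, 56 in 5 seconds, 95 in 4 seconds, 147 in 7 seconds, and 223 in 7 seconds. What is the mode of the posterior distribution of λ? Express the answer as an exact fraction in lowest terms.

Total count: 65 + 52 + 98 + 53 + 60 + 56 + 95 + 147 + 223 = 849.
Total exposure: 3 + 6 + 6 + 5 + 6 + 5 + 4 + 7 + 7 = 49 seconds.
Gamma(α, β) with Poisson data over total exposure Σt gives posterior Gamma(α+Σx, β+Σt) = Gamma(877, 56).
Posterior mode = (α'−1)/β' = 876/56 = 219/14.

219/14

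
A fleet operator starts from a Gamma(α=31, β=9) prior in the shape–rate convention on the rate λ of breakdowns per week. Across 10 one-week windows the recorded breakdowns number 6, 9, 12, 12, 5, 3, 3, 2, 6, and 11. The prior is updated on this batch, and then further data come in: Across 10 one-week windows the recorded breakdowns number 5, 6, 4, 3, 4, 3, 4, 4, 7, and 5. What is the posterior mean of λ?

5

Total count: 6 + 9 + 12 + 12 + 5 + 3 + 3 + 2 + 6 + 11 = 69.
Total exposure: 10 weeks.
After the first batch: Gamma(31 + 69, 9 + 10) = Gamma(100, 19).
Total count: 5 + 6 + 4 + 3 + 4 + 3 + 4 + 4 + 7 + 5 = 45.
Total exposure: 10 weeks.
After the second batch: Gamma(100 + 45, 19 + 10) = Gamma(145, 29).
Posterior mean = α'/β' = 145/29 = 5.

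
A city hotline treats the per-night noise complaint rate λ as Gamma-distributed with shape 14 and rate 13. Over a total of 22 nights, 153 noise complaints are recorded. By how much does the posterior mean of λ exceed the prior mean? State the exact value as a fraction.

Total count 153 over total exposure 22 nights.
The Gamma prior is conjugate for the Poisson rate, so λ | data ~ Gamma(14+153, 13+22) = Gamma(167, 35).
Posterior mean = 167/35 = 167/35; prior mean = 14/13 = 14/13. Difference = 167/35 − 14/13 = 1681/455.

1681/455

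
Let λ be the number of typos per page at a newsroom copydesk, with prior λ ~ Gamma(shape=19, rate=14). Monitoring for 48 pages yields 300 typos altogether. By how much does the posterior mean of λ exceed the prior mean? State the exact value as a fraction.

Total count 300 over total exposure 48 pages.
Gamma(α, β) with Poisson data over total exposure Σt gives posterior Gamma(α+Σx, β+Σt) = Gamma(319, 62).
Posterior mean = 319/62 = 319/62; prior mean = 19/14 = 19/14. Difference = 319/62 − 19/14 = 822/217.

822/217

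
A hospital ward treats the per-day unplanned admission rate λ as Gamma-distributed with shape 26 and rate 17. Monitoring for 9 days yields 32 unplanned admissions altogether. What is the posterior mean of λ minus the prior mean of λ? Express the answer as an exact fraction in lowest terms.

155/221

Total count 32 over total exposure 9 days.
Gamma(α, β) with Poisson data over total exposure Σt gives posterior Gamma(α+Σx, β+Σt) = Gamma(58, 26).
Posterior mean = 58/26 = 29/13; prior mean = 26/17 = 26/17. Difference = 29/13 − 26/17 = 155/221.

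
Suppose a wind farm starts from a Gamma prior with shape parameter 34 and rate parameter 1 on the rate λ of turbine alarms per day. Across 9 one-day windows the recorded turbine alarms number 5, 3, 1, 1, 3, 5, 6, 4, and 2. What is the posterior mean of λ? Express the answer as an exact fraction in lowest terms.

Total count: 5 + 3 + 1 + 1 + 3 + 5 + 6 + 4 + 2 = 30.
Total exposure: 9 days.
Gamma(α, β) with Poisson data over total exposure Σt gives posterior Gamma(α+Σx, β+Σt) = Gamma(64, 10).
Posterior mean = α'/β' = 64/10 = 32/5.

32/5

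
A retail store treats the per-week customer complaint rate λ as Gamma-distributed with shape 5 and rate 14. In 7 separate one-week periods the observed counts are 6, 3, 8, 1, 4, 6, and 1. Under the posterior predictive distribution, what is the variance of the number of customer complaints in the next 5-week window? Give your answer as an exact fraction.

4420/441

Total count: 6 + 3 + 8 + 1 + 4 + 6 + 1 = 29.
Total exposure: 7 weeks.
Conjugate update: add total count to the shape and total exposure to the rate, giving Gamma(34, 21).
The posterior predictive for a window of length T is Negative Binomial with variance T·α'·(β'+T)/β'² = 5·34·26/441 = 4420/441.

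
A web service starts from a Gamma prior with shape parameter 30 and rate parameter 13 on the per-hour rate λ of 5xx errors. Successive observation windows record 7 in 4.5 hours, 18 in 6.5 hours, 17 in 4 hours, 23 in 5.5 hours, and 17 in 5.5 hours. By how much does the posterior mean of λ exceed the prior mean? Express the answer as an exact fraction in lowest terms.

Total count: 7 + 18 + 17 + 23 + 17 = 82.
Total exposure: 4.5 + 6.5 + 4 + 5.5 + 5.5 = 26 hours.
Conjugate update: add total count to the shape and total exposure to the rate, giving Gamma(112, 39).
Posterior mean = 112/39 = 112/39; prior mean = 30/13 = 30/13. Difference = 112/39 − 30/13 = 22/39.

22/39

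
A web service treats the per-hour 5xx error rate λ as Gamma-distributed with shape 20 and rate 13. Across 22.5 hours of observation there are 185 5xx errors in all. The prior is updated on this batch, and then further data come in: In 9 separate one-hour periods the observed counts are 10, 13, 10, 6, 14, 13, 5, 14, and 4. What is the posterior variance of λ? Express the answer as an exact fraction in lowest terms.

Total count 185 over total exposure 22.5 hours.
After the first batch: Gamma(20 + 185, 13 + 22.5) = Gamma(205, 71/2).
Total count: 10 + 13 + 10 + 6 + 14 + 13 + 5 + 14 + 4 = 89.
Total exposure: 9 hours.
After the second batch: Gamma(205 + 89, 71/2 + 9) = Gamma(294, 89/2).
Posterior variance = α'/β'² = 294/(7921/4) = 1176/7921.

1176/7921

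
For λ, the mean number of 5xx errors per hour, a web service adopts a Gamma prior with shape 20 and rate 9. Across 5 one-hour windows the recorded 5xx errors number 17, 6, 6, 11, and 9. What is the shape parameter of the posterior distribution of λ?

Total count: 17 + 6 + 6 + 11 + 9 = 49.
Total exposure: 5 hours.
By Gamma–Poisson conjugacy, the posterior is Gamma(α + Σx, β + Σt) = Gamma(20 + 49, 9 + 5) = Gamma(69, 14).

69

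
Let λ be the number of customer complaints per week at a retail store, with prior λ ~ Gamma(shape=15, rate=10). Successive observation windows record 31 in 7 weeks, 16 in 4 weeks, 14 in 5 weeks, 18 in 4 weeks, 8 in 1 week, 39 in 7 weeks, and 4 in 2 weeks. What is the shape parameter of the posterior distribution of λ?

Total count: 31 + 16 + 14 + 18 + 8 + 39 + 4 = 130.
Total exposure: 7 + 4 + 5 + 4 + 1 + 7 + 2 = 30 weeks.
Posterior: α' = 15 + 130 = 145, β' = 10 + 30 = 40.

145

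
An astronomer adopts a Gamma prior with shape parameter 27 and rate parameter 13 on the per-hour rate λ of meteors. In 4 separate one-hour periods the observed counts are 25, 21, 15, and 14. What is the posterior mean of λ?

Total count: 25 + 21 + 15 + 14 = 75.
Total exposure: 4 hours.
By Gamma–Poisson conjugacy, the posterior is Gamma(α + Σx, β + Σt) = Gamma(27 + 75, 13 + 4) = Gamma(102, 17).
Posterior mean = α'/β' = 102/17 = 6.

6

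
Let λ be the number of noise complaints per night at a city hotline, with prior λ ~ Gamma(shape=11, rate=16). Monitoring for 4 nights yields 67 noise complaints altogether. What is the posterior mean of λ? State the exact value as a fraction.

39/10

Total count 67 over total exposure 4 nights.
The Gamma prior is conjugate for the Poisson rate, so λ | data ~ Gamma(11+67, 16+4) = Gamma(78, 20).
Posterior mean = α'/β' = 78/20 = 39/10.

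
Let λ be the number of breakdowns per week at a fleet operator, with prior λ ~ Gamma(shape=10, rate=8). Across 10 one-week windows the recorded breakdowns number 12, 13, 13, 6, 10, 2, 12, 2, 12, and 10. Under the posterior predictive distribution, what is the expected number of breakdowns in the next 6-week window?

34

Total count: 12 + 13 + 13 + 6 + 10 + 2 + 12 + 2 + 12 + 10 = 92.
Total exposure: 10 weeks.
Conjugate update: add total count to the shape and total exposure to the rate, giving Gamma(102, 18).
Predictive mean over a 6-week window = T·E[λ|data] = 6·102/18 = 34.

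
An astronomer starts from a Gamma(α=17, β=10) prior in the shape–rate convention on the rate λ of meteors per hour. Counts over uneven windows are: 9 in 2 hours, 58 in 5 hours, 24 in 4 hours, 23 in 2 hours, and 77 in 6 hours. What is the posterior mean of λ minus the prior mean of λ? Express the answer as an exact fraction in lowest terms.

1587/290

Total count: 9 + 58 + 24 + 23 + 77 = 191.
Total exposure: 2 + 5 + 4 + 2 + 6 = 19 hours.
Gamma(α, β) with Poisson data over total exposure Σt gives posterior Gamma(α+Σx, β+Σt) = Gamma(208, 29).
Posterior mean = 208/29 = 208/29; prior mean = 17/10 = 17/10. Difference = 208/29 − 17/10 = 1587/290.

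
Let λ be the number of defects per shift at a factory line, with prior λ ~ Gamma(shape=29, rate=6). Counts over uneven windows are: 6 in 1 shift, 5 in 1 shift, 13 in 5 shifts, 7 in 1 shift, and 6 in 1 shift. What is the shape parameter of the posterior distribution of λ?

Total count: 6 + 5 + 13 + 7 + 6 = 37.
Total exposure: 1 + 1 + 5 + 1 + 1 = 9 shifts.
Posterior: α' = 29 + 37 = 66, β' = 6 + 9 = 15.

66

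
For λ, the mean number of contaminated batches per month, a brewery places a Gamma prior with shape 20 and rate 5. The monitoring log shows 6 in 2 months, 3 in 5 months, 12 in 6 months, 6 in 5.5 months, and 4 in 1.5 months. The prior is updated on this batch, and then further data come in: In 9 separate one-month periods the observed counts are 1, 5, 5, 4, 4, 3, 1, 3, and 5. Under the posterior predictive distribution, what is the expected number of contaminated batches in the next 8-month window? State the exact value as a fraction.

Total count: 6 + 3 + 12 + 6 + 4 = 31.
Total exposure: 2 + 5 + 6 + 5.5 + 1.5 = 20 months.
After the first batch: Gamma(20 + 31, 5 + 20) = Gamma(51, 25).
Total count: 1 + 5 + 5 + 4 + 4 + 3 + 1 + 3 + 5 = 31.
Total exposure: 9 months.
After the second batch: Gamma(51 + 31, 25 + 9) = Gamma(82, 34).
Predictive mean over an 8-month window = T·E[λ|data] = 8·82/34 = 328/17.

328/17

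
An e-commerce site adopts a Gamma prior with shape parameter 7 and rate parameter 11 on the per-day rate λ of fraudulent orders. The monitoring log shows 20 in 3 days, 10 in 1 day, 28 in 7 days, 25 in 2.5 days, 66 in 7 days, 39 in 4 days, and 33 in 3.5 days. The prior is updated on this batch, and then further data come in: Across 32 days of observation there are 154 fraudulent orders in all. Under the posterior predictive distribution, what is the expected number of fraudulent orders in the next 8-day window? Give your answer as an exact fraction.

Total count: 20 + 10 + 28 + 25 + 66 + 39 + 33 = 221.
Total exposure: 3 + 1 + 7 + 2.5 + 7 + 4 + 3.5 = 28 days.
After the first batch: Gamma(7 + 221, 11 + 28) = Gamma(228, 39).
Total count 154 over total exposure 32 days.
After the second batch: Gamma(228 + 154, 39 + 32) = Gamma(382, 71).
Predictive mean over an 8-day window = T·E[λ|data] = 8·382/71 = 3056/71.

3056/71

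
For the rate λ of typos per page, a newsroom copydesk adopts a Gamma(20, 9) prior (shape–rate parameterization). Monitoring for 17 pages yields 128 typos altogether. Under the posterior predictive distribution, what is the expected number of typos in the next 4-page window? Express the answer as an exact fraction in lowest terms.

Total count 128 over total exposure 17 pages.
Gamma(α, β) with Poisson data over total exposure Σt gives posterior Gamma(α+Σx, β+Σt) = Gamma(148, 26).
Predictive mean over a 4-page window = T·E[λ|data] = 4·148/26 = 296/13.

296/13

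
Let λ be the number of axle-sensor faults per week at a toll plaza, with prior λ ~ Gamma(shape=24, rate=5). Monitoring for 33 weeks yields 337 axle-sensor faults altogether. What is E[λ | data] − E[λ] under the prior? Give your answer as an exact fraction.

Total count 337 over total exposure 33 weeks.
The Gamma prior is conjugate for the Poisson rate, so λ | data ~ Gamma(24+337, 5+33) = Gamma(361, 38).
Posterior mean = 361/38 = 19/2; prior mean = 24/5 = 24/5. Difference = 19/2 − 24/5 = 47/10.

47/10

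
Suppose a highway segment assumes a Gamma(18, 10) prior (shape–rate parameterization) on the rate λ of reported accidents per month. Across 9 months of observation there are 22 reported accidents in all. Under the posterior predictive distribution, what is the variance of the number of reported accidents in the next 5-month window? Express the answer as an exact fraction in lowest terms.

Total count 22 over total exposure 9 months.
Conjugate update: add total count to the shape and total exposure to the rate, giving Gamma(40, 19).
The posterior predictive for a window of length T is Negative Binomial with variance T·α'·(β'+T)/β'² = 5·40·24/361 = 4800/361.

4800/361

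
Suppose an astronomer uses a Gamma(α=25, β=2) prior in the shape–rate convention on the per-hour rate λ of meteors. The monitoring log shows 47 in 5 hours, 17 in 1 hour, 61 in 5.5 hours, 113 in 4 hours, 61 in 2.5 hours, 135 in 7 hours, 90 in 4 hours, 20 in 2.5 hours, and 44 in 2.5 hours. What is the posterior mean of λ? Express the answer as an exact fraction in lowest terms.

Total count: 47 + 17 + 61 + 113 + 61 + 135 + 90 + 20 + 44 = 588.
Total exposure: 5 + 1 + 5.5 + 4 + 2.5 + 7 + 4 + 2.5 + 2.5 = 34 hours.
By Gamma–Poisson conjugacy, the posterior is Gamma(α + Σx, β + Σt) = Gamma(25 + 588, 2 + 34) = Gamma(613, 36).
Posterior mean = α'/β' = 613/36.

613/36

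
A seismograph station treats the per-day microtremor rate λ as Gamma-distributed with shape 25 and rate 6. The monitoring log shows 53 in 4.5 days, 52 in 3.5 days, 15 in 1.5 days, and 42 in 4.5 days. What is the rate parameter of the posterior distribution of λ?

20

Total count: 53 + 52 + 15 + 42 = 162.
Total exposure: 4.5 + 3.5 + 1.5 + 4.5 = 14 days.
The Gamma prior is conjugate for the Poisson rate, so λ | data ~ Gamma(25+162, 6+14) = Gamma(187, 20).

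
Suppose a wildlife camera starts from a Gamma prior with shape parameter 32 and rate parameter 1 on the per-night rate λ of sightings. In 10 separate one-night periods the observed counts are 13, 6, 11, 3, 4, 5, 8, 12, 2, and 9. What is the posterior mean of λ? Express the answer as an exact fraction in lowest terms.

105/11

Total count: 13 + 6 + 11 + 3 + 4 + 5 + 8 + 12 + 2 + 9 = 73.
Total exposure: 10 nights.
Posterior: α' = 32 + 73 = 105, β' = 1 + 10 = 11.
Posterior mean = α'/β' = 105/11.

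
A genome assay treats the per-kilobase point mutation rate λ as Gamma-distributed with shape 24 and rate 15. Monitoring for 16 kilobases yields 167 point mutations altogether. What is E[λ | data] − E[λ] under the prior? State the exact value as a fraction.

Total count 167 over total exposure 16 kilobases.
Posterior: α' = 24 + 167 = 191, β' = 15 + 16 = 31.
Posterior mean = 191/31 = 191/31; prior mean = 24/15 = 8/5. Difference = 191/31 − 8/5 = 707/155.

707/155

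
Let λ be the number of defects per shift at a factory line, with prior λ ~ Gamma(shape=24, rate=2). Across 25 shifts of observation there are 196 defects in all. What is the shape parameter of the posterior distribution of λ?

220

Total count 196 over total exposure 25 shifts.
By Gamma–Poisson conjugacy, the posterior is Gamma(α + Σx, β + Σt) = Gamma(24 + 196, 2 + 25) = Gamma(220, 27).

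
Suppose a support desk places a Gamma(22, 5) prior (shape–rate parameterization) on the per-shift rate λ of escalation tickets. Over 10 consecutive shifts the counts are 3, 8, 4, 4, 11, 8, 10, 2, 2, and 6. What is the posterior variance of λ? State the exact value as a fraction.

Total count: 3 + 8 + 4 + 4 + 11 + 8 + 10 + 2 + 2 + 6 = 58.
Total exposure: 10 shifts.
The Gamma prior is conjugate for the Poisson rate, so λ | data ~ Gamma(22+58, 5+10) = Gamma(80, 15).
Posterior variance = α'/β'² = 80/225 = 16/45.

16/45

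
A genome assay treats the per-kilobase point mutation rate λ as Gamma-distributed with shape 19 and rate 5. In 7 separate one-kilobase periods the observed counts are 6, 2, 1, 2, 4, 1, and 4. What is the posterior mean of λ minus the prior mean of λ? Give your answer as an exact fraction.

-11/20

Total count: 6 + 2 + 1 + 2 + 4 + 1 + 4 = 20.
Total exposure: 7 kilobases.
The Gamma prior is conjugate for the Poisson rate, so λ | data ~ Gamma(19+20, 5+7) = Gamma(39, 12).
Posterior mean = 39/12 = 13/4; prior mean = 19/5 = 19/5. Difference = 13/4 − 19/5 = -11/20.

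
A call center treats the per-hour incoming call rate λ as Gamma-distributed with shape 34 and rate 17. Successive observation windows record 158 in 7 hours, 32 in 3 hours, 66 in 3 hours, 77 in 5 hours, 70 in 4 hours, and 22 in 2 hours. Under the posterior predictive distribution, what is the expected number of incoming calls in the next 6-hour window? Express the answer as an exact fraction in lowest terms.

Total count: 158 + 32 + 66 + 77 + 70 + 22 = 425.
Total exposure: 7 + 3 + 3 + 5 + 4 + 2 = 24 hours.
The Gamma prior is conjugate for the Poisson rate, so λ | data ~ Gamma(34+425, 17+24) = Gamma(459, 41).
Predictive mean over a 6-hour window = T·E[λ|data] = 6·459/41 = 2754/41.

2754/41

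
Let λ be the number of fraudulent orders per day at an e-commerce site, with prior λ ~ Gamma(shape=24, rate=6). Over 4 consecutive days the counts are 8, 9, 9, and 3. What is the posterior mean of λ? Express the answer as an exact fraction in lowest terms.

Total count: 8 + 9 + 9 + 3 = 29.
Total exposure: 4 days.
Posterior: α' = 24 + 29 = 53, β' = 6 + 4 = 10.
Posterior mean = α'/β' = 53/10.

53/10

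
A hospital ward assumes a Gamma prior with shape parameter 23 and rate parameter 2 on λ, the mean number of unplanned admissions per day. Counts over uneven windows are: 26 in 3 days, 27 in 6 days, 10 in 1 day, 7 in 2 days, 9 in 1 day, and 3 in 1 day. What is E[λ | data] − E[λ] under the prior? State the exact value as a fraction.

Total count: 26 + 27 + 10 + 7 + 9 + 3 = 82.
Total exposure: 3 + 6 + 1 + 2 + 1 + 1 = 14 days.
Posterior: α' = 23 + 82 = 105, β' = 2 + 14 = 16.
Posterior mean = 105/16 = 105/16; prior mean = 23/2 = 23/2. Difference = 105/16 − 23/2 = -79/16.

-79/16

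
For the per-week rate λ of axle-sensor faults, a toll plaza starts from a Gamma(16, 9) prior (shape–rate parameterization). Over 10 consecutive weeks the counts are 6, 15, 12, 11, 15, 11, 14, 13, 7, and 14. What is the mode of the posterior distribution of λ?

7

Total count: 6 + 15 + 12 + 11 + 15 + 11 + 14 + 13 + 7 + 14 = 118.
Total exposure: 10 weeks.
Posterior: α' = 16 + 118 = 134, β' = 9 + 10 = 19.
Posterior mode = (α'−1)/β' = 133/19 = 7.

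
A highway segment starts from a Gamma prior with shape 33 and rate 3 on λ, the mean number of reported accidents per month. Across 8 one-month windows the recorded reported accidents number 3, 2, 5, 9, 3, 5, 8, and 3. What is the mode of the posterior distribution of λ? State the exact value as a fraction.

Total count: 3 + 2 + 5 + 9 + 3 + 5 + 8 + 3 = 38.
Total exposure: 8 months.
Posterior: α' = 33 + 38 = 71, β' = 3 + 8 = 11.
Posterior mode = (α'−1)/β' = 70/11.

70/11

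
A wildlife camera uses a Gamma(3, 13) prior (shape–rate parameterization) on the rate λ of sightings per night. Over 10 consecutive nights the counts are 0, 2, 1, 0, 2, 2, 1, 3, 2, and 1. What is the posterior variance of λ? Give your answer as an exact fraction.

17/529

Total count: 0 + 2 + 1 + 0 + 2 + 2 + 1 + 3 + 2 + 1 = 14.
Total exposure: 10 nights.
Posterior: α' = 3 + 14 = 17, β' = 13 + 10 = 23.
Posterior variance = α'/β'² = 17/529.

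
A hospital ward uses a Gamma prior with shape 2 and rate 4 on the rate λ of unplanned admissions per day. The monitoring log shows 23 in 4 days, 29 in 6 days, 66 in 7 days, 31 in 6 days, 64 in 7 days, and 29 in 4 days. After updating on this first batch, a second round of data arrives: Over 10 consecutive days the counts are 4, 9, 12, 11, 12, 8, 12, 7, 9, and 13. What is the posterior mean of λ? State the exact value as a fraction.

341/48

Total count: 23 + 29 + 66 + 31 + 64 + 29 = 242.
Total exposure: 4 + 6 + 7 + 6 + 7 + 4 = 34 days.
After the first batch: Gamma(2 + 242, 4 + 34) = Gamma(244, 38).
Total count: 4 + 9 + 12 + 11 + 12 + 8 + 12 + 7 + 9 + 13 = 97.
Total exposure: 10 days.
After the second batch: Gamma(244 + 97, 38 + 10) = Gamma(341, 48).
Posterior mean = α'/β' = 341/48.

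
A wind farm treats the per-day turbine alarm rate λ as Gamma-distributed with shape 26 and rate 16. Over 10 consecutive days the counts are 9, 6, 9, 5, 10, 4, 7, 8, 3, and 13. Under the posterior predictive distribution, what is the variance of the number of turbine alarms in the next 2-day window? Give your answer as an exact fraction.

1400/169

Total count: 9 + 6 + 9 + 5 + 10 + 4 + 7 + 8 + 3 + 13 = 74.
Total exposure: 10 days.
By Gamma–Poisson conjugacy, the posterior is Gamma(α + Σx, β + Σt) = Gamma(26 + 74, 16 + 10) = Gamma(100, 26).
The posterior predictive for a window of length T is Negative Binomial with variance T·α'·(β'+T)/β'² = 2·100·28/676 = 1400/169.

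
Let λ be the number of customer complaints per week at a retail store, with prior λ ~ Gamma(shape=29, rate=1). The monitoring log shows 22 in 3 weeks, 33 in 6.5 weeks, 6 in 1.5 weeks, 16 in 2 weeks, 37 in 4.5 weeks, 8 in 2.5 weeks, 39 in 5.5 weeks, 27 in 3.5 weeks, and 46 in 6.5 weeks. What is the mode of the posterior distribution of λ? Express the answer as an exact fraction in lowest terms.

Total count: 22 + 33 + 6 + 16 + 37 + 8 + 39 + 27 + 46 = 234.
Total exposure: 3 + 6.5 + 1.5 + 2 + 4.5 + 2.5 + 5.5 + 3.5 + 6.5 = 35.5 weeks.
By Gamma–Poisson conjugacy, the posterior is Gamma(α + Σx, β + Σt) = Gamma(29 + 234, 1 + 35.5) = Gamma(263, 73/2).
Posterior mode = (α'−1)/β' = 262/(73/2) = 524/73.

524/73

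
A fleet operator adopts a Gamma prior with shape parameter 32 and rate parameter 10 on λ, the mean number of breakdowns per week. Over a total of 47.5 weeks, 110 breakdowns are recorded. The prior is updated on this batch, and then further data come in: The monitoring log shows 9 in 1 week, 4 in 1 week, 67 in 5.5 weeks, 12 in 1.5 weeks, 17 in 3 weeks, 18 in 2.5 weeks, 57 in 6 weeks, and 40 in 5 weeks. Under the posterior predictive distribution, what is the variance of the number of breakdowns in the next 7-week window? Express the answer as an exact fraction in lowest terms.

230580/6889

Total count 110 over total exposure 47.5 weeks.
After the first batch: Gamma(32 + 110, 10 + 47.5) = Gamma(142, 115/2).
Total count: 9 + 4 + 67 + 12 + 17 + 18 + 57 + 40 = 224.
Total exposure: 1 + 1 + 5.5 + 1.5 + 3 + 2.5 + 6 + 5 = 25.5 weeks.
After the second batch: Gamma(142 + 224, 115/2 + 25.5) = Gamma(366, 83).
The posterior predictive for a window of length T is Negative Binomial with variance T·α'·(β'+T)/β'² = 7·366·90/6889 = 230580/6889.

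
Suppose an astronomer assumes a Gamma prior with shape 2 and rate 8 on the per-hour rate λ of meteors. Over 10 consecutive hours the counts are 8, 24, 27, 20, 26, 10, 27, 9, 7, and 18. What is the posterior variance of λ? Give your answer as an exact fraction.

89/162

Total count: 8 + 24 + 27 + 20 + 26 + 10 + 27 + 9 + 7 + 18 = 176.
Total exposure: 10 hours.
By Gamma–Poisson conjugacy, the posterior is Gamma(α + Σx, β + Σt) = Gamma(2 + 176, 8 + 10) = Gamma(178, 18).
Posterior variance = α'/β'² = 178/324 = 89/162.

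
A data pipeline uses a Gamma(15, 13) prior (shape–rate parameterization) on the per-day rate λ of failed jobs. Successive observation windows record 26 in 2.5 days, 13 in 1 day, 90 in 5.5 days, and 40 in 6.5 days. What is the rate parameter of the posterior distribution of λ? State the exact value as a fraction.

Total count: 26 + 13 + 90 + 40 = 169.
Total exposure: 2.5 + 1 + 5.5 + 6.5 = 15.5 days.
Gamma(α, β) with Poisson data over total exposure Σt gives posterior Gamma(α+Σx, β+Σt) = Gamma(184, 57/2).

57/2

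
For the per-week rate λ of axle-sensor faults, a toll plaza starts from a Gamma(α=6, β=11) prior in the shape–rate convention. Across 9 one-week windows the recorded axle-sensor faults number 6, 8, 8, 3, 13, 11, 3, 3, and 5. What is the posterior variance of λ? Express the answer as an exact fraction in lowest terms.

Total count: 6 + 8 + 8 + 3 + 13 + 11 + 3 + 3 + 5 = 60.
Total exposure: 9 weeks.
By Gamma–Poisson conjugacy, the posterior is Gamma(α + Σx, β + Σt) = Gamma(6 + 60, 11 + 9) = Gamma(66, 20).
Posterior variance = α'/β'² = 66/400 = 33/200.

33/200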